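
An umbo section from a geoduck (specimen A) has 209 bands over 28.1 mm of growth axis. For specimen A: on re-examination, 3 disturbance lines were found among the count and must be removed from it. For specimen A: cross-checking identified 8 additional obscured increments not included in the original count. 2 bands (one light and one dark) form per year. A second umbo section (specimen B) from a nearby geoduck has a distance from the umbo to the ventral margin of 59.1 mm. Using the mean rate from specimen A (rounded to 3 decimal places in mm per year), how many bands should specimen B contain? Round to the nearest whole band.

Specimen A: true band count = 209 − 3 + 8 = 214.
Specimen A: with 2 bands per year, 214 / 2 = 107 years.
A: Mean rate = 28.1 mm / 107 years ≈ 0.263 mm per year.
For B, 59.1 / 0.263 = 224.71 years; at 2 bands per year that is 224.71 × 2 ≈ 449 bands.

449 bands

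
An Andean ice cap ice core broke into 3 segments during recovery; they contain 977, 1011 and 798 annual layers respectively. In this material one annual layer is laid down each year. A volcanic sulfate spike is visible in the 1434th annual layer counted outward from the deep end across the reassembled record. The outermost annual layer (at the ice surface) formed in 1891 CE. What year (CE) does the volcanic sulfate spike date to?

Total annual layers = 977 + 1011 + 798 = 2786.
2786 − 1434 = 1352 annual layers lie beyond the volcanic sulfate spike toward the ice surface.
1891 − 1352 = 539 CE.

539 CE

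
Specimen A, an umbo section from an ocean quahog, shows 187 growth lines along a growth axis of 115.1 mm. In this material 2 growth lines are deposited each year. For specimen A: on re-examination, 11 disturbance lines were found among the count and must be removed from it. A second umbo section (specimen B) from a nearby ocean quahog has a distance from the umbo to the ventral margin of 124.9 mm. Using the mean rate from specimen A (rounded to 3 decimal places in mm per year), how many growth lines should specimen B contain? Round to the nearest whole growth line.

Specimen A: correcting the raw count gives 187 − 11 = 176 true growth lines.
Specimen A: 176 growth lines at 2 per year is 176 / 2 = 88 years.
A: Mean rate = 115.1 mm / 88 years ≈ 1.308 mm/year.
B spans 124.9 / 1.308 = 95.49 years; at 2 growth lines per year that is 95.49 × 2 ≈ 191 growth lines.

191 growth lines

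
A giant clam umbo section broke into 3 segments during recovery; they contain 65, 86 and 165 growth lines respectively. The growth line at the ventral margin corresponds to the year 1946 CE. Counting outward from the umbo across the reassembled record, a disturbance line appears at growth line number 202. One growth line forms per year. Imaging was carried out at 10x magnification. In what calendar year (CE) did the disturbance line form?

Total growth lines = 65 + 86 + 165 = 316.
316 − 202 = 114 growth lines lie beyond the disturbance line toward the ventral margin.
1946 − 114 = 1832 CE.

1832 CE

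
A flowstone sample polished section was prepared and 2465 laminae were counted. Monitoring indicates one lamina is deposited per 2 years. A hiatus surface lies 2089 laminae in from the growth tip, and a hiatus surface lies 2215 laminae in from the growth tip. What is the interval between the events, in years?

252 yr

The two markers are separated by 2215 − 2089 = 126 laminae.
126 laminae at 2 years each span 126 × 2 = 252 years.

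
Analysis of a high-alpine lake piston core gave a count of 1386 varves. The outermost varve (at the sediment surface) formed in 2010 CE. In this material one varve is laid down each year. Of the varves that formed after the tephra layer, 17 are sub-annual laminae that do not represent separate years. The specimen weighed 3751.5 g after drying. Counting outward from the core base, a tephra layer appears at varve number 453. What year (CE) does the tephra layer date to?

1094 CE

The tephra layer sits at varve 453 from the core base, so 1386 − 453 = 933 varves formed after it.
Removing the 17 false varves leaves 933 − 17 = 916 true varves beyond the tephra layer.
Counting back 916 years from 2010 CE places the tephra layer in 2010 − 916 = 1094 CE.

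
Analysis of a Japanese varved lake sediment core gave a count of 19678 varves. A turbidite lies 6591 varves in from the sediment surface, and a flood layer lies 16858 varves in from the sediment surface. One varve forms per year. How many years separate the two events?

The two markers are separated by 16858 − 6591 = 10267 varves.
At one varve per year, 10267 years elapsed between them.

10267 years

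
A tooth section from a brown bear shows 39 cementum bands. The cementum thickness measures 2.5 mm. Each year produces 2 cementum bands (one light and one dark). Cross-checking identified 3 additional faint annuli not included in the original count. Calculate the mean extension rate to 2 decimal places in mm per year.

0.12 mm per year

Adjusted count: 39 + 3 = 42 cementum bands.
With 2 cementum bands per year, 42 / 2 = 21 years.
Extension rate ≈ 2.5 / 21 = 0.12 mm per year.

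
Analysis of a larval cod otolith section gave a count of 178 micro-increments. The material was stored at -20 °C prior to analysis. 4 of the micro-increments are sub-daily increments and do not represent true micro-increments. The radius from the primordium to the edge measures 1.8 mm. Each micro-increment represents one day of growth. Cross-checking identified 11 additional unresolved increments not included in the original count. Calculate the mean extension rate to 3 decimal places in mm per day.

After corrections the count is 178 − 4 + 11 = 185 micro-increments.
1.8 mm over 185 days gives 1.8 / 185 ≈ 0.010 mm per day.

0.010 mm per day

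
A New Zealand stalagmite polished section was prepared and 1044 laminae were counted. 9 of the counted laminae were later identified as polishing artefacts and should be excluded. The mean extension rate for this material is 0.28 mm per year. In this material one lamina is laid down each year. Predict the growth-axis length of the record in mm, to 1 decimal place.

289.8 mm

True lamina count = 1044 − 9 = 1035.
Predicted length = 0.28 mm/year × 1035 years = 289.8 mm.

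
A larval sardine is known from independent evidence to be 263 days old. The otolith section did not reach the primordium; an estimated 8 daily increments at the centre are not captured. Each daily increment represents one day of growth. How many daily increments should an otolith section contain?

255 daily increments

One daily increment per day gives 263 daily increments over 263 days.
Less the 8 uncaptured daily increments: 263 − 8 = 255.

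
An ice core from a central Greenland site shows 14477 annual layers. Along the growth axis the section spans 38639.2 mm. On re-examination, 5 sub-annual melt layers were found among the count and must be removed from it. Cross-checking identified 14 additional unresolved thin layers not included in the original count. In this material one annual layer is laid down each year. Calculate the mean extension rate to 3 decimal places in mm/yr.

Adjusted count: 14477 − 5 + 14 = 14486 annual layers.
Extension rate ≈ 38639.2 / 14486 = 2.667 mm/yr.

2.667 mm/yr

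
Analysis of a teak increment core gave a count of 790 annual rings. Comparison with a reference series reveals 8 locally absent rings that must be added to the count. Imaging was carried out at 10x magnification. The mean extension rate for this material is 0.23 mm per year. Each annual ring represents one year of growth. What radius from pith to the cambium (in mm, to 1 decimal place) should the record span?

After corrections the count is 790 + 8 = 798 annual rings.
798 years at 0.23 mm/year gives 0.23 × 798 = 183.5 mm.

183.5 mm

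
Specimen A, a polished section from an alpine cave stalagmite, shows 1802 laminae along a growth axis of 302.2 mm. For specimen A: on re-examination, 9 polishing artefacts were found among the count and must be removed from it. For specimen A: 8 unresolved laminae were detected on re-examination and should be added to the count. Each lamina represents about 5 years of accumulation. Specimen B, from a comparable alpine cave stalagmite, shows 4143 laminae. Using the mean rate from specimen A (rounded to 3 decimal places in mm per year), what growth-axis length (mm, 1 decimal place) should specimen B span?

704.3 mm

Specimen A: true lamina count = 1802 − 9 + 8 = 1801.
Specimen A: 1801 laminae at 5 years each span 1801 × 5 = 9005 years.
A: Extension rate ≈ 302.2 / 9005 = 0.034 mm/yr.
Specimen B: at 5 years per lamina, 4143 × 5 = 20715 years. B's length ≈ 0.034 × 20715 = 704.3 mm.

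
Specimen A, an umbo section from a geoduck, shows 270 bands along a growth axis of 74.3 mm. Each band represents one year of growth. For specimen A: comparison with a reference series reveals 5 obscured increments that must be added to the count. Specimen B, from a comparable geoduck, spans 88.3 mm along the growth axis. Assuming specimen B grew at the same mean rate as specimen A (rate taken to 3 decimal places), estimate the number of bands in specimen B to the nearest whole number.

Specimen A: true band count = 270 + 5 = 275.
A: Mean rate = 74.3 mm / 275 years ≈ 0.270 mm per year.
B spans 88.3 / 0.270 = 327.04 years ≈ 327 bands.

327 bands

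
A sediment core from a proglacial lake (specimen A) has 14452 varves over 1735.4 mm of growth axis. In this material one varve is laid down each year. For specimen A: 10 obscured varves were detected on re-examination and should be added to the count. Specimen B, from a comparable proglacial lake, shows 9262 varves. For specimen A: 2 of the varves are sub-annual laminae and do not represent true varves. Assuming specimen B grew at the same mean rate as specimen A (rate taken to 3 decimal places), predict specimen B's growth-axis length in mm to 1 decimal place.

1111.4 mm

Specimen A: correcting the raw count gives 14452 − 2 + 10 = 14460 true varves.
A: Mean rate = 1735.4 mm / 14460 years ≈ 0.120 mm per year.
Length of B = 0.120 × 9262 = 1111.4 mm.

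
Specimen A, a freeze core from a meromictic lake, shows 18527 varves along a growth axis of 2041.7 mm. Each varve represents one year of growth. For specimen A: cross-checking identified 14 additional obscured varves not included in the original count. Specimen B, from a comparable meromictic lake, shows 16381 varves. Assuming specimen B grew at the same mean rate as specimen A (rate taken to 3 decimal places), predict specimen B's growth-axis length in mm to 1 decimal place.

Specimen A: true varve count = 18527 + 14 = 18541.
A: Mean rate = 2041.7 mm / 18541 years ≈ 0.110 mm/yr.
For B, 0.110 mm/year × 16381 years = 1801.9 mm.

1801.9 mm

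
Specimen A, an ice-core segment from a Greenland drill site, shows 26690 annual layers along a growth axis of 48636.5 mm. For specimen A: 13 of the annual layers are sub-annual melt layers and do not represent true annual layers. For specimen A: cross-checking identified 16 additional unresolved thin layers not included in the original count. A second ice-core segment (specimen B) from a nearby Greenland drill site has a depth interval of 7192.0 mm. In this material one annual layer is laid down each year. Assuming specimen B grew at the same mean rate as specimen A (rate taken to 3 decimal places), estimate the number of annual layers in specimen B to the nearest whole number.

3947 annual layers

Specimen A: correcting the raw count gives 26690 − 13 + 16 = 26693 true annual layers.
A: Extension rate ≈ 48636.5 / 26693 = 1.822 mm/yr.
B spans 7192.0 / 1.822 = 3947.31 years ≈ 3947 annual layers.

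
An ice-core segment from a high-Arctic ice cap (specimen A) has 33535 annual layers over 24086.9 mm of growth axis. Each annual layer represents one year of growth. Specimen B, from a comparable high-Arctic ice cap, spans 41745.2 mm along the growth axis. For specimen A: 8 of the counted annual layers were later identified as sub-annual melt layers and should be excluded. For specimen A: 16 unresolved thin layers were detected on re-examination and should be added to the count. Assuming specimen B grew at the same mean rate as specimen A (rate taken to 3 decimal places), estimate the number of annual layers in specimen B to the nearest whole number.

58141 annual layers

Specimen A: after corrections the count is 33535 − 8 + 16 = 33543 annual layers.
A: Mean rate = 24086.9 mm / 33543 years ≈ 0.718 mm/year.
For B, 41745.2 / 0.718 = 58140.95 years ≈ 58141 annual layers.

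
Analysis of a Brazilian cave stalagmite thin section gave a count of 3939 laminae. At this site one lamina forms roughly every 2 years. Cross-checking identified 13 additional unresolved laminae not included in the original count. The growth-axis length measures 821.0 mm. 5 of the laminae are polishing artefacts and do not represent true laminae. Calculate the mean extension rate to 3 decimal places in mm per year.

Adjusted count: 3939 − 5 + 13 = 3947 laminae.
Multiplying by 2 years per lamina: 3947 × 2 = 7894 years.
Extension rate ≈ 821.0 / 7894 = 0.104 mm per year.

0.104 mm per year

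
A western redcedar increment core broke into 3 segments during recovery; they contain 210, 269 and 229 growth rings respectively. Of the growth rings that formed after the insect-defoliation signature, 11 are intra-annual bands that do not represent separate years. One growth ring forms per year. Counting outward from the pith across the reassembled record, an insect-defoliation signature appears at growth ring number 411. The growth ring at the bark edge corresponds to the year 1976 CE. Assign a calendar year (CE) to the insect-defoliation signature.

Total growth rings = 210 + 269 + 229 = 708.
The insect-defoliation signature sits at growth ring 411 from the pith, so 708 − 411 = 297 growth rings formed after it.
Removing the 11 false growth rings leaves 297 − 11 = 286 true growth rings beyond the insect-defoliation signature.
Counting back 286 years from 1976 CE places the insect-defoliation signature in 1976 − 286 = 1690 CE.

1690 CE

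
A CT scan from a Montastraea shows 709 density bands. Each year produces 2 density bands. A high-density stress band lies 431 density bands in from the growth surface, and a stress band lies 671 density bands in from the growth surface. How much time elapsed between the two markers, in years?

120 yr

671 − 431 = 240 density bands lie between the two events.
Dividing by 2 density bands per year: 240 / 2 = 120 years.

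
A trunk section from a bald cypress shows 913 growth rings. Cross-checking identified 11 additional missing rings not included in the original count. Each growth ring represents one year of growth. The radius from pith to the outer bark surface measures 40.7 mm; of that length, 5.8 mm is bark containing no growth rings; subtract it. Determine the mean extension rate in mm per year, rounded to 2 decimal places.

0.04 mm per year

True growth ring count = 913 + 11 = 924.
The growth record spans 40.7 − 5.8 = 34.9 mm.
Mean rate = 34.9 mm / 924 years ≈ 0.04 mm per year.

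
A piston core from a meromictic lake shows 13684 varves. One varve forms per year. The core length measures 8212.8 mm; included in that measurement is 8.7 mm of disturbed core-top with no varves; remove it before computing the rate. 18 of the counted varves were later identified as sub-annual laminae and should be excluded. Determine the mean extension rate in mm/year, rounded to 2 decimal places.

0.60 mm/year

True varve count = 13684 − 18 = 13666.
Removing the 8.7 mm offcut leaves 8212.8 − 8.7 = 8204.1 mm.
Extension rate ≈ 8204.1 / 13666 = 0.60 mm/year.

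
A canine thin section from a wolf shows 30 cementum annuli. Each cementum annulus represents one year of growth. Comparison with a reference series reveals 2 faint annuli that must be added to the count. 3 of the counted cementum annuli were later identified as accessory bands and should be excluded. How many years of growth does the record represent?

After corrections the count is 30 − 3 + 2 = 29 cementum annuli.
With a one-to-one cementum annulus periodicity this is 29 years.

29 years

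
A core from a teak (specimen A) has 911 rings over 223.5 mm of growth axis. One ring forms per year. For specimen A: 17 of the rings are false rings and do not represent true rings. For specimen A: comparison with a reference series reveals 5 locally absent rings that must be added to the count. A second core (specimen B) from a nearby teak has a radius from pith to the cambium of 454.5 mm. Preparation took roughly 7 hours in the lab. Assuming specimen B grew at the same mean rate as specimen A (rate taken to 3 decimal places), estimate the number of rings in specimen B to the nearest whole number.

Specimen A: true ring count = 911 − 17 + 5 = 899.
A: Mean rate = 223.5 mm / 899 years ≈ 0.249 mm/year.
For B, 454.5 / 0.249 = 1825.30 years ≈ 1825 rings.

1825 rings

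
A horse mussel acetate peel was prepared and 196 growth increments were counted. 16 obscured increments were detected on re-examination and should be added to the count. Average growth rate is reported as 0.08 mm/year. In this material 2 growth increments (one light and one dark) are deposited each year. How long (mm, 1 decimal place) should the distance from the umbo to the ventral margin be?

8.5 mm

Correcting the raw count gives 196 + 16 = 212 true growth increments.
212 growth increments at 2 per year is 212 / 2 = 106 years.
Length ≈ 0.08 × 106 = 8.5 mm.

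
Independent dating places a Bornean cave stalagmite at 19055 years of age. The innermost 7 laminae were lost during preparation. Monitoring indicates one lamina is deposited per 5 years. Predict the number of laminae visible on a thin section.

Expected laminae: 19055 / 5 = 3811.
3811 − 7 missed = 3804 laminae expected in the prepared section.

3804 laminae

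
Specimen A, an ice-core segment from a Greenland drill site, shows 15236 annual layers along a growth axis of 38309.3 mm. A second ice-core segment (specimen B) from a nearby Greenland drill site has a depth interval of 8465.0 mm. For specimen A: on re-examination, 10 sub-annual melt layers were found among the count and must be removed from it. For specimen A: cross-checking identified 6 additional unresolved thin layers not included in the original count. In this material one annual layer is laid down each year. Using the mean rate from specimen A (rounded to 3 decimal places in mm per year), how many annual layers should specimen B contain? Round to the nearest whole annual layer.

Specimen A: after corrections the count is 15236 − 10 + 6 = 15232 annual layers.
A: Extension rate ≈ 38309.3 / 15232 = 2.515 mm/yr.
B spans 8465.0 / 2.515 = 3365.81 years ≈ 3366 annual layers.

3366 annual layers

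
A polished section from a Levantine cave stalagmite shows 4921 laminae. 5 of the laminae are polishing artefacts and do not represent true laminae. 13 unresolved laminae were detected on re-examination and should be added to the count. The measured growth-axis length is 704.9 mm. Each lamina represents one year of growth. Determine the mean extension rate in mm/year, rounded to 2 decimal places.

0.14 mm/year

After corrections the count is 4921 − 5 + 13 = 4929 laminae.
704.9 mm over 4929 years gives 704.9 / 4929 ≈ 0.14 mm/year.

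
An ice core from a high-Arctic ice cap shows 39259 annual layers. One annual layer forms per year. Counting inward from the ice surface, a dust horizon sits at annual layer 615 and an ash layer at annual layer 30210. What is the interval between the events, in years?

The two markers are separated by 30210 − 615 = 29595 annual layers.
One annual layer per year makes the interval 29595 years.

29595 years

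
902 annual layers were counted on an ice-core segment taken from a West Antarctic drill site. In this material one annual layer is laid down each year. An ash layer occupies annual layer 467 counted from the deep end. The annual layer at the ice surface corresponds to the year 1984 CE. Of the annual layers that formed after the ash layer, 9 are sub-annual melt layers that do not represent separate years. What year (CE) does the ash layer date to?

1558 CE

The ash layer sits at annual layer 467 from the deep end, so 902 − 467 = 435 annual layers formed after it.
435 − 9 false = 426 true annual layers after the ash layer.
The annual layer at the ice surface is 1984 CE, so the ash layer dates to 1984 − 426 = 1558 CE.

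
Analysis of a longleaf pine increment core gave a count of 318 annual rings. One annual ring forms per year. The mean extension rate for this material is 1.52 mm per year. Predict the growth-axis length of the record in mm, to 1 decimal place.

318 years of growth are recorded.
Length ≈ 1.52 × 318 = 483.4 mm.

483.4 mm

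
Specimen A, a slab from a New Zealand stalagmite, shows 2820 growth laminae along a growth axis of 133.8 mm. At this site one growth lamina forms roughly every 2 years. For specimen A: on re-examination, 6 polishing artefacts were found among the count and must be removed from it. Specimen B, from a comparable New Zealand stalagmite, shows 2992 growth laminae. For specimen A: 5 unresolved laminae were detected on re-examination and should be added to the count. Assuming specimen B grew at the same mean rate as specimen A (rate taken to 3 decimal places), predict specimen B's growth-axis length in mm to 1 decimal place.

Specimen A: adjusted count: 2820 − 6 + 5 = 2819 growth laminae.
Specimen A: at 2 years per growth lamina, 2819 × 2 = 5638 years.
A: Extension rate ≈ 133.8 / 5638 = 0.024 mm/year.
Specimen B: multiplying by 2 years per growth lamina: 2992 × 2 = 5984 years. For B, 0.024 mm/year × 5984 years = 143.6 mm.

143.6 mm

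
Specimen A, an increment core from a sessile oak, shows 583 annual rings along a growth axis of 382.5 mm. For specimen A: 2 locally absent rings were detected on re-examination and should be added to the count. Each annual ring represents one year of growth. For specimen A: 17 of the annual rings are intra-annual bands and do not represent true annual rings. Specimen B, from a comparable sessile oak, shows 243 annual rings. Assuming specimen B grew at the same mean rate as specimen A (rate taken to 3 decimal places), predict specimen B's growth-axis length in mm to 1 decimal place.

Specimen A: correcting the raw count gives 583 − 17 + 2 = 568 true annual rings.
A: Extension rate ≈ 382.5 / 568 = 0.673 mm/year.
Length of B = 0.673 × 243 = 163.5 mm.

163.5 mm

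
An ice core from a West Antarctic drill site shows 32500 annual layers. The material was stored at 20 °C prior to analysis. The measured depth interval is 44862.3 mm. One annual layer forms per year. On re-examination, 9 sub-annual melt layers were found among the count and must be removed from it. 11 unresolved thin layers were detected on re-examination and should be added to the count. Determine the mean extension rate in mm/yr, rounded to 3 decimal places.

True annual layer count = 32500 − 9 + 11 = 32502.
Mean rate = 44862.3 mm / 32502 years ≈ 1.380 mm/yr.

1.380 mm/yr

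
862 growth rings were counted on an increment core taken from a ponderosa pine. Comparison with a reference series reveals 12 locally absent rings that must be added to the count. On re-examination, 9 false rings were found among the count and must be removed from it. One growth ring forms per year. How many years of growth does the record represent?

Adjusted count: 862 − 9 + 12 = 865 growth rings.
At one growth ring per year, that is 865 years.

865 yr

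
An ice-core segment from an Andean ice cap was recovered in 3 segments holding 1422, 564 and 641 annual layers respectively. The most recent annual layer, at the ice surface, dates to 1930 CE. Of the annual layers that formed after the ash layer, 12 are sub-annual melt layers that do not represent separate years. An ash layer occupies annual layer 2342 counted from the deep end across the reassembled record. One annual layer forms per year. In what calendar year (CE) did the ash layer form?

1657 CE

Total annual layers = 1422 + 564 + 641 = 2627.
Between annual layer 2342 and the ice surface there are 2627 − 2342 = 285 annual layers.
Removing the 12 false annual layers leaves 285 − 12 = 273 true annual layers beyond the ash layer.
The annual layer at the ice surface is 1930 CE, so the ash layer dates to 1930 − 273 = 1657 CE.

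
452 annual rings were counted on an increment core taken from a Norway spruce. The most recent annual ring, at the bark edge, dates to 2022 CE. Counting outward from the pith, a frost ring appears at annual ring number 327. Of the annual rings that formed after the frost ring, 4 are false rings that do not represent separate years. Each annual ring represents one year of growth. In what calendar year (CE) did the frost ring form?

Between annual ring 327 and the bark edge there are 452 − 327 = 125 annual rings.
125 − 4 false = 121 true annual rings after the frost ring.
2022 − 121 = 1901 CE.

1901 CE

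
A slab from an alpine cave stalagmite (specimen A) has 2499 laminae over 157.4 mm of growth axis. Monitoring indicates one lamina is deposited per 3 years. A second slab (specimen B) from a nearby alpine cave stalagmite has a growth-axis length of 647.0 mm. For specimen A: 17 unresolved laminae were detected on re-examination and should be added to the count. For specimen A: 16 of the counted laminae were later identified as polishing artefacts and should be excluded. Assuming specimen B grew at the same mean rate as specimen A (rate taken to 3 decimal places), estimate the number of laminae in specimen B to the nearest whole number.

Specimen A: correcting the raw count gives 2499 − 16 + 17 = 2500 true laminae.
Specimen A: multiplying by 3 years per lamina: 2500 × 3 = 7500 years.
A: Extension rate ≈ 157.4 / 7500 = 0.021 mm/yr.
For B, 647.0 / 0.021 = 30809.52 years; at 3 years per lamina that is 30809.52 / 3 ≈ 10270 laminae.

10270 laminae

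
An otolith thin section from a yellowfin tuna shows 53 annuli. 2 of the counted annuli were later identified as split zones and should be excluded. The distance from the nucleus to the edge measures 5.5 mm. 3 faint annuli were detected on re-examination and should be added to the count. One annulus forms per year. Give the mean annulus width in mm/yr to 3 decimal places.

0.102 mm/yr

After corrections the count is 53 − 2 + 3 = 54 annuli.
5.5 mm over 54 years gives 5.5 / 54 ≈ 0.102 mm/yr.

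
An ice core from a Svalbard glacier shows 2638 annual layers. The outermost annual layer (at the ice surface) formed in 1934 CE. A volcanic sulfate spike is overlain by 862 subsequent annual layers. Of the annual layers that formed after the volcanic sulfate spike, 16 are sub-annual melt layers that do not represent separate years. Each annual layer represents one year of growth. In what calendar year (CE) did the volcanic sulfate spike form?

There are 862 annual layers younger than the volcanic sulfate spike.
862 − 16 false = 846 true annual layers after the volcanic sulfate spike.
Counting back 846 years from 1934 CE places the volcanic sulfate spike in 1934 − 846 = 1088 CE.

1088 CE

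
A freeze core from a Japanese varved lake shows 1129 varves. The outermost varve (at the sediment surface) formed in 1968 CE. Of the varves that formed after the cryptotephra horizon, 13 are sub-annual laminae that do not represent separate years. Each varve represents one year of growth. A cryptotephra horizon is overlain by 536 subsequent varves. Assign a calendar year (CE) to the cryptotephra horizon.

536 varves formed after the cryptotephra horizon.
Removing the 13 false varves leaves 536 − 13 = 523 true varves beyond the cryptotephra horizon.
The varve at the sediment surface is 1968 CE, so the cryptotephra horizon dates to 1968 − 523 = 1445 CE.

1445 CE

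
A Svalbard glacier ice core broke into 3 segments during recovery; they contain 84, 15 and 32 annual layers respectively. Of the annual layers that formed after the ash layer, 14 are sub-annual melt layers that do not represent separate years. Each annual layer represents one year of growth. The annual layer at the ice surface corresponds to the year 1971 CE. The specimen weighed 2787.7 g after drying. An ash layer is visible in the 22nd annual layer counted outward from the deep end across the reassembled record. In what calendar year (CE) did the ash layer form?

1876 CE

Total annual layers = 84 + 15 + 32 = 131.
The ash layer sits at annual layer 22 from the deep end, so 131 − 22 = 109 annual layers formed after it.
Excluding 14 false annual layers: 109 − 14 = 95.
1971 − 95 = 1876 CE.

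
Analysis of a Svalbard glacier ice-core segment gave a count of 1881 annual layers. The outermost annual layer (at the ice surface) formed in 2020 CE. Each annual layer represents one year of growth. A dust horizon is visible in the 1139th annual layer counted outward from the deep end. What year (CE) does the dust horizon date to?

Between annual layer 1139 and the ice surface there are 1881 − 1139 = 742 annual layers.
2020 − 742 = 1278 CE.

1278 CE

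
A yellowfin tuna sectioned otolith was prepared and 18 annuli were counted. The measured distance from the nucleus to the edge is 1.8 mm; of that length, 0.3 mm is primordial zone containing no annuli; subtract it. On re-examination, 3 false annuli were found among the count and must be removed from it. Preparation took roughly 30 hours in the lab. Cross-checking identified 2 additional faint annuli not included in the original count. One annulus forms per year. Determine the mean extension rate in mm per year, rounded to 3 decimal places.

After corrections the count is 18 − 3 + 2 = 17 annuli.
The growth record spans 1.8 − 0.3 = 1.5 mm.
1.5 mm over 17 years gives 1.5 / 17 ≈ 0.088 mm per year.

0.088 mm per year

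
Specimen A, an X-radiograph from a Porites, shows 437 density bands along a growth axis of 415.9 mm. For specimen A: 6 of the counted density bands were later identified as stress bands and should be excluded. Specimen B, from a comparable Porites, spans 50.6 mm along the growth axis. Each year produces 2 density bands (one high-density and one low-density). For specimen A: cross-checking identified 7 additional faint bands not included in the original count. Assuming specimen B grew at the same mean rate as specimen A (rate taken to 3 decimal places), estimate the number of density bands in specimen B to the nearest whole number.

53 density bands

Specimen A: correcting the raw count gives 437 − 6 + 7 = 438 true density bands.
Specimen A: dividing by 2 density bands per year: 438 / 2 = 219 years.
A: 415.9 mm over 219 years gives 415.9 / 219 ≈ 1.899 mm/year.
For B, 50.6 / 1.899 = 26.65 years; at 2 density bands per year that is 26.65 × 2 ≈ 53 density bands.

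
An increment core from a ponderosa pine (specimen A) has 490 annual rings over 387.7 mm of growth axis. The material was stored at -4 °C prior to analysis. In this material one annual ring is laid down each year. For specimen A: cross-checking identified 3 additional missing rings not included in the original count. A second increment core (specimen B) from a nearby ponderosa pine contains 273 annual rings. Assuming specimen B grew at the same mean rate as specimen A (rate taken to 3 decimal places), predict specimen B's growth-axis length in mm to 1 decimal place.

Specimen A: adjusted count: 490 + 3 = 493 annual rings.
A: 387.7 mm over 493 years gives 387.7 / 493 ≈ 0.786 mm/yr.
For B, 0.786 mm/year × 273 years = 214.6 mm.

214.6 mm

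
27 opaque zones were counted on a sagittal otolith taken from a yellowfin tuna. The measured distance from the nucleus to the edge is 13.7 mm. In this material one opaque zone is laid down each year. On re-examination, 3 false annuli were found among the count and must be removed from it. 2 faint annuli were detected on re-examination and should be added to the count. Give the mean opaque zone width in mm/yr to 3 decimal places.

0.527 mm/yr

Adjusted count: 27 − 3 + 2 = 26 opaque zones.
Extension rate ≈ 13.7 / 26 = 0.527 mm/yr.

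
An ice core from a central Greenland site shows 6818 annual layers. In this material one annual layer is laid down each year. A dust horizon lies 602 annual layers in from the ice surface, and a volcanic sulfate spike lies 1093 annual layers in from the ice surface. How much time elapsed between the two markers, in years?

491 years

1093 − 602 = 491 annual layers lie between the two events.
One annual layer per year makes the interval 491 years.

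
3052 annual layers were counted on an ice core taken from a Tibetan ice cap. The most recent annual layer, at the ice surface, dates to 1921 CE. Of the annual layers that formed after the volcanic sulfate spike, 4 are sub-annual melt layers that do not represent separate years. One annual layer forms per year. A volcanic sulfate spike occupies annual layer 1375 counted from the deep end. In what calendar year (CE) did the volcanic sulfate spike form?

248 CE

Between annual layer 1375 and the ice surface there are 3052 − 1375 = 1677 annual layers.
1677 − 4 false = 1673 true annual layers after the volcanic sulfate spike.
Counting back 1673 years from 1921 CE places the volcanic sulfate spike in 1921 − 1673 = 248 CE.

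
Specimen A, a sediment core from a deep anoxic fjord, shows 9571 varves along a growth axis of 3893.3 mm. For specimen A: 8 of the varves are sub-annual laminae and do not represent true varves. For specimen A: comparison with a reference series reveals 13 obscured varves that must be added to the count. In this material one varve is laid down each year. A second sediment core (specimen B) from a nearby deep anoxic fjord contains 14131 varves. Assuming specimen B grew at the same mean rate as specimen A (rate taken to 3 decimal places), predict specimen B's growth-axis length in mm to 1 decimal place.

Specimen A: true varve count = 9571 − 8 + 13 = 9576.
A: Extension rate ≈ 3893.3 / 9576 = 0.407 mm/yr.
B's length ≈ 0.407 × 14131 = 5751.3 mm.

5751.3 mm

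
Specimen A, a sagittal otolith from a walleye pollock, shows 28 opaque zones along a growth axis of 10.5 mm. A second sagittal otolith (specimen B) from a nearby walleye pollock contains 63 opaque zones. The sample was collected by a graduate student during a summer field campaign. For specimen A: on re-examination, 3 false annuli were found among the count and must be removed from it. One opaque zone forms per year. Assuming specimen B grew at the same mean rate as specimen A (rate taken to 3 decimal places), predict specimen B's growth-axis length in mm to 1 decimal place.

Specimen A: correcting the raw count gives 28 − 3 = 25 true opaque zones.
A: Mean rate = 10.5 mm / 25 years ≈ 0.420 mm/year.
For B, 0.420 mm/year × 63 years = 26.5 mm.

26.5 mm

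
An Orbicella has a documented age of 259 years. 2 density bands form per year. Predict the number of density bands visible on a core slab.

259 years at 2 density bands per year gives 259 × 2 = 518 density bands.
So 518 density bands should be present.

518 density bands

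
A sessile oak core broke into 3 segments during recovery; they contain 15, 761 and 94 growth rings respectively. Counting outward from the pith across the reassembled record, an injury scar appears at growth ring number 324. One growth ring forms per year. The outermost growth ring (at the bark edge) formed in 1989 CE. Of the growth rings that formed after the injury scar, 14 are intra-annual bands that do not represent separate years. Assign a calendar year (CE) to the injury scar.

1457 CE

Total growth rings = 15 + 761 + 94 = 870.
Between growth ring 324 and the bark edge there are 870 − 324 = 546 growth rings.
546 − 14 false = 532 true growth rings after the injury scar.
The growth ring at the bark edge is 1989 CE, so the injury scar dates to 1989 − 532 = 1457 CE.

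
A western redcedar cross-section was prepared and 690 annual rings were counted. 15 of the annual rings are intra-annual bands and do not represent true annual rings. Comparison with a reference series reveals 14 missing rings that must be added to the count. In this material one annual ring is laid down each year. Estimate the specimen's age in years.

Adjusted count: 690 − 15 + 14 = 689 annual rings.
One annual ring per year makes the duration 689 years.

689 years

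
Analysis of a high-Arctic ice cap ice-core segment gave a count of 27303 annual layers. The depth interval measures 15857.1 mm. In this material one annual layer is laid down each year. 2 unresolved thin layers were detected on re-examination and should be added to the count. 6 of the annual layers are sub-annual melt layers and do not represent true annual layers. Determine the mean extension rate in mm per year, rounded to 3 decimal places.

0.581 mm per year

After corrections the count is 27303 − 6 + 2 = 27299 annual layers.
Extension rate ≈ 15857.1 / 27299 = 0.581 mm per year.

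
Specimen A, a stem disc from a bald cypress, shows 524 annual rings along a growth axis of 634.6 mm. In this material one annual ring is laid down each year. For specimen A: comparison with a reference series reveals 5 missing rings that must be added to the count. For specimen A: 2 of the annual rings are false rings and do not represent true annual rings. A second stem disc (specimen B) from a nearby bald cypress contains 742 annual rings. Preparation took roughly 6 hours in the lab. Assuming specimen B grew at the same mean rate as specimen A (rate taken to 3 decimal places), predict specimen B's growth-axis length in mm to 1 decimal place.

Specimen A: adjusted count: 524 − 2 + 5 = 527 annual rings.
A: Extension rate ≈ 634.6 / 527 = 1.204 mm/yr.
Length of B = 1.204 × 742 = 893.4 mm.

893.4 mm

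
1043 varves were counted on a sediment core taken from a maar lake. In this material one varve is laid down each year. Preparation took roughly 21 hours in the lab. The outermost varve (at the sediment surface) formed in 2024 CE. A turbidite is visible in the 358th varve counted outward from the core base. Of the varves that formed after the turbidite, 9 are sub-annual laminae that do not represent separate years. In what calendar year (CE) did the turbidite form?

Between varve 358 and the sediment surface there are 1043 − 358 = 685 varves.
685 − 9 false = 676 true varves after the turbidite.
The varve at the sediment surface is 2024 CE, so the turbidite dates to 2024 − 676 = 1348 CE.

1348 CE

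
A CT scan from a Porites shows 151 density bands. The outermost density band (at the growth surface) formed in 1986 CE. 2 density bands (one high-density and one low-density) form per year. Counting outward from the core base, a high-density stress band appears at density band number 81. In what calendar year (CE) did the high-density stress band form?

1951 CE

The high-density stress band sits at density band 81 from the core base, so 151 − 81 = 70 density bands formed after it.
Dividing by 2 density bands per year: 70 / 2 = 35 years.
1986 − 35 = 1951 CE.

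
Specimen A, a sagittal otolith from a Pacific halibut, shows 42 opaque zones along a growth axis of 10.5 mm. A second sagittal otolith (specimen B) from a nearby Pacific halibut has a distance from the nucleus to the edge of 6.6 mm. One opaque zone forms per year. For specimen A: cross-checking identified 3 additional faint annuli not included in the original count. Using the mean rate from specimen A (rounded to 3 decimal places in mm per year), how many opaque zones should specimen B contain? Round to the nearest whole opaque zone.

Specimen A: true opaque zone count = 42 + 3 = 45.
A: Extension rate ≈ 10.5 / 45 = 0.233 mm/yr.
For B, 6.6 / 0.233 = 28.33 years ≈ 28 opaque zones.

28 opaque zones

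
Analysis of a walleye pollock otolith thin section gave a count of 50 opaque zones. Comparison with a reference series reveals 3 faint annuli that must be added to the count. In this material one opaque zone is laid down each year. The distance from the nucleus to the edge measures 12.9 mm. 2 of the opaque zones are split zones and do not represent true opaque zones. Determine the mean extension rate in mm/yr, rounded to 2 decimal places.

0.25 mm/yr

Adjusted count: 50 − 2 + 3 = 51 opaque zones.
Extension rate ≈ 12.9 / 51 = 0.25 mm/yr.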